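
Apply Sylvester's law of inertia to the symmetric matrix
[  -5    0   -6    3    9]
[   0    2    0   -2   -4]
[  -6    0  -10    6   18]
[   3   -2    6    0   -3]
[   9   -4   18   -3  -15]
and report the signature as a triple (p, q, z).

step 0: pivot -5 → sign −
step 1: pivot 2 → sign +
step 2: pivot -14/5 → sign −
step 3: pivot 13/7 → sign +
step 4: pivot 6/13 → sign +
signature = (3, 2, 0)

Answer: (3, 2, 0)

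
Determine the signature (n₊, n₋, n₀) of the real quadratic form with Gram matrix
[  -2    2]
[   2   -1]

Answer: (1, 1, 0)

Derivation:
step 0: pivot -2 → sign −
step 1: pivot 1 → sign +
signature = (1, 1, 0)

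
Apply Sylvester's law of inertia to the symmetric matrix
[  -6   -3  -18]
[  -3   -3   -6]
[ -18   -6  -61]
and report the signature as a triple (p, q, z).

Answer: (0, 3, 0)

Derivation:
step 0: pivot -6 → sign −
step 1: pivot -3/2 → sign −
step 2: pivot -1 → sign −
signature = (0, 3, 0)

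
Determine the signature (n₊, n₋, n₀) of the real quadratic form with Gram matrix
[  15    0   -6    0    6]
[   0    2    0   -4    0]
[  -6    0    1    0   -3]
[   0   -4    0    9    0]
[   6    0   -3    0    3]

step 0: pivot 15 → sign +
step 1: pivot 2 → sign +
step 2: pivot -7/5 → sign −
step 3: pivot 1 → sign +
step 4: pivot 6/7 → sign +
signature = (4, 1, 0)

Answer: (4, 1, 0)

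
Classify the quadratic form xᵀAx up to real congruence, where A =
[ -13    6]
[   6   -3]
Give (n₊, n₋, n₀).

step 0: pivot -13 → sign −
step 1: pivot -3/13 → sign −
signature = (0, 2, 0)

Answer: (0, 2, 0)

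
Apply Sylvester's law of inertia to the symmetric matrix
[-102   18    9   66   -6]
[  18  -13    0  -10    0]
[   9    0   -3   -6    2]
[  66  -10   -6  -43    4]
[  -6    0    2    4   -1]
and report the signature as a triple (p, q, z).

step 0: pivot -102 → sign −
step 1: pivot -167/17 → sign −
step 2: pivot -651/334 → sign −
step 3: pivot -3/217 → sign −
step 4: pivot 1/3 → sign +
signature = (1, 4, 0)

Answer: (1, 4, 0)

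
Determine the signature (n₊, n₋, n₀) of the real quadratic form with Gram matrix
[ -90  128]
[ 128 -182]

Answer: (1, 1, 0)

Derivation:
step 0: pivot -90 → sign −
step 1: pivot 2/45 → sign +
signature = (1, 1, 0)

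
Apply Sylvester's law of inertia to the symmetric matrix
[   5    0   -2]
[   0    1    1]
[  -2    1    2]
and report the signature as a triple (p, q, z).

step 0: pivot 5 → sign +
step 1: pivot 1 → sign +
step 2: pivot 1/5 → sign +
signature = (3, 0, 0)

Answer: (3, 0, 0)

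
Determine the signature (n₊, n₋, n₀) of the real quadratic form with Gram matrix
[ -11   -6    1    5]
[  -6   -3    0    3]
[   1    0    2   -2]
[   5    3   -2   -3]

step 0: pivot -11 → sign −
step 1: pivot 3/11 → sign +
step 2: pivot 1 → sign +
step 3: pivot -2 → sign −
signature = (2, 2, 0)

Answer: (2, 2, 0)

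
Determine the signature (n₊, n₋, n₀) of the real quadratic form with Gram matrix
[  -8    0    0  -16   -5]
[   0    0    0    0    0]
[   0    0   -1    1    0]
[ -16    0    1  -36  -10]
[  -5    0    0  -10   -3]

Answer: (1, 3, 1)

Derivation:
step 0: pivot -8 → sign −
step 1: pivot -1 → sign −
step 2: pivot -3 → sign −
step 3: pivot 1/8 → sign +
step 4: row/col 4 already zero → sign 0
signature = (1, 3, 1)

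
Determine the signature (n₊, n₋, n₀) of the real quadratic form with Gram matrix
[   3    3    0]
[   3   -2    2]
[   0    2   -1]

Answer: (1, 2, 0)

Derivation:
step 0: pivot 3 → sign +
step 1: pivot -5 → sign −
step 2: pivot -1/5 → sign −
signature = (1, 2, 0)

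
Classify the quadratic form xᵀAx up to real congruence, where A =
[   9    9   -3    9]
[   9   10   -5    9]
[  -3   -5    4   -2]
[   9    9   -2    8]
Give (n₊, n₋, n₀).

step 0: pivot 9 → sign +
step 1: pivot 1 → sign +
step 2: pivot -1 → sign −
step 3: row/col 3 already zero → sign 0
signature = (2, 1, 1)

Answer: (2, 1, 1)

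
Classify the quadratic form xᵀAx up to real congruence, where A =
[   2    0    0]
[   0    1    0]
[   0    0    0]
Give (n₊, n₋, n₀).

Answer: (2, 0, 1)

Derivation:
step 0: pivot 2 → sign +
step 1: pivot 1 → sign +
step 2: row/col 2 already zero → sign 0
signature = (2, 0, 1)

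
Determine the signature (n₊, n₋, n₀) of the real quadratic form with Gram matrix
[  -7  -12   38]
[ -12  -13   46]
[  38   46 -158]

step 0: pivot -7 → sign −
step 1: pivot 53/7 → sign +
step 2: pivot -6/53 → sign −
signature = (1, 2, 0)

Answer: (1, 2, 0)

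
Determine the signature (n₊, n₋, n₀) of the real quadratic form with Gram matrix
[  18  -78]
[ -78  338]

Answer: (1, 0, 1)

Derivation:
step 0: pivot 18 → sign +
step 1: row/col 1 already zero → sign 0
signature = (1, 0, 1)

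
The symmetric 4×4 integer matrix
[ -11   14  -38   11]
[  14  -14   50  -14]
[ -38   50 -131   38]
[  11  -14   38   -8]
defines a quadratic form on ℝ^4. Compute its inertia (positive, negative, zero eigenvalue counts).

Answer: (2, 2, 0)

Derivation:
step 0: pivot -11 → sign −
step 1: pivot 42/11 → sign +
step 2: pivot -3/7 → sign −
step 3: pivot 3 → sign +
signature = (2, 2, 0)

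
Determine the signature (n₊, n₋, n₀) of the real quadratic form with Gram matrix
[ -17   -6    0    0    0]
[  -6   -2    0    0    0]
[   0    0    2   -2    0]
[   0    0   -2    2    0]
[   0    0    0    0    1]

step 0: pivot -17 → sign −
step 1: pivot 2/17 → sign +
step 2: pivot 2 → sign +
step 3: pivot 1 → sign +
step 4: row/col 4 already zero → sign 0
signature = (3, 1, 1)

Answer: (3, 1, 1)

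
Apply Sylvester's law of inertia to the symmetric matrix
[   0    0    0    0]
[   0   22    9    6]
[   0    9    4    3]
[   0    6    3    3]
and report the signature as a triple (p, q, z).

Answer: (3, 0, 1)

Derivation:
step 0: pivot 22 → sign +
step 1: pivot 7/22 → sign +
step 2: pivot 3/7 → sign +
step 3: row/col 3 already zero → sign 0
signature = (3, 0, 1)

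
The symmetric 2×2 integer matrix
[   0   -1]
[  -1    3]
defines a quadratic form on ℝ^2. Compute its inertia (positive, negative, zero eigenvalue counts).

Answer: (1, 1, 0)

Derivation:
step 0: pivot 3 → sign +
step 1: pivot -1/3 → sign −
signature = (1, 1, 0)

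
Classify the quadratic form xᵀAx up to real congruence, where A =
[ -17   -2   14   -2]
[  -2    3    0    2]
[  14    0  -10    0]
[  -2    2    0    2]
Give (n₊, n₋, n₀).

step 0: pivot -17 → sign −
step 1: pivot 55/17 → sign +
step 2: pivot 38/55 → sign +
step 3: pivot 6/19 → sign +
signature = (3, 1, 0)

Answer: (3, 1, 0)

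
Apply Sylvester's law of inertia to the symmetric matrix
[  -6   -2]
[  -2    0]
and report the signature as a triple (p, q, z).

step 0: pivot -6 → sign −
step 1: pivot 2/3 → sign +
signature = (1, 1, 0)

Answer: (1, 1, 0)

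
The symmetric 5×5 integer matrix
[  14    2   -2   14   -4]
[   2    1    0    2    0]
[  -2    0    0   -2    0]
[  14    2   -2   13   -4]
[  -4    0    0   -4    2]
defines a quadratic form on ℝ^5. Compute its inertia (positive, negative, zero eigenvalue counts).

step 0: pivot 14 → sign +
step 1: pivot 5/7 → sign +
step 2: pivot -2/5 → sign −
step 3: pivot -1 → sign −
step 4: pivot 2 → sign +
signature = (3, 2, 0)

Answer: (3, 2, 0)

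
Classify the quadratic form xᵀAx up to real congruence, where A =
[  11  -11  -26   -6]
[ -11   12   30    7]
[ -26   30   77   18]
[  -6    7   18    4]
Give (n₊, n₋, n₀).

Answer: (2, 2, 0)

Derivation:
step 0: pivot 11 → sign +
step 1: pivot 1 → sign +
step 2: pivot -5/11 → sign −
step 3: pivot -1/5 → sign −
signature = (2, 2, 0)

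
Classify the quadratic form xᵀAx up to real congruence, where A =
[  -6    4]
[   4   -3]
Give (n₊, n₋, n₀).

Answer: (0, 2, 0)

Derivation:
step 0: pivot -6 → sign −
step 1: pivot -1/3 → sign −
signature = (0, 2, 0)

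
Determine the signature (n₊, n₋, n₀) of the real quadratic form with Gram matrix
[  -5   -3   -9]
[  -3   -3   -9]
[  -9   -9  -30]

Answer: (0, 3, 0)

Derivation:
step 0: pivot -5 → sign −
step 1: pivot -6/5 → sign −
step 2: pivot -3 → sign −
signature = (0, 3, 0)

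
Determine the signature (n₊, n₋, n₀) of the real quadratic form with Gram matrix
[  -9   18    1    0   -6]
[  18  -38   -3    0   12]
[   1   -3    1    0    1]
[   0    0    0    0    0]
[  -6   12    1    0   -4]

step 0: pivot -9 → sign −
step 1: pivot -2 → sign −
step 2: pivot 29/18 → sign +
step 3: pivot -2/29 → sign −
step 4: row/col 4 already zero → sign 0
signature = (1, 3, 1)

Answer: (1, 3, 1)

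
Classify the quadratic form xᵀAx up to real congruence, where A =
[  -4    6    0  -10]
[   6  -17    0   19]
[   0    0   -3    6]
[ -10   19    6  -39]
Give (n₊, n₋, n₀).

step 0: pivot -4 → sign −
step 1: pivot -8 → sign −
step 2: pivot -3 → sign −
step 3: row/col 3 already zero → sign 0
signature = (0, 3, 1)

Answer: (0, 3, 1)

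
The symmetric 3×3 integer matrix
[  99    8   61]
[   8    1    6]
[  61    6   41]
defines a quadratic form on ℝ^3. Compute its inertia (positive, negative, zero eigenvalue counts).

Answer: (3, 0, 0)

Derivation:
step 0: pivot 99 → sign +
step 1: pivot 35/99 → sign +
step 2: pivot 6/35 → sign +
signature = (3, 0, 0)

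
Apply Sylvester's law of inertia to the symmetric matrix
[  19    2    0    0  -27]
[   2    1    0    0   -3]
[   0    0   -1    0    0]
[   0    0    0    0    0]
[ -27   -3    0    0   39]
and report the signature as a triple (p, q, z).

step 0: pivot 19 → sign +
step 1: pivot 15/19 → sign +
step 2: pivot -1 → sign −
step 3: pivot 3/5 → sign +
step 4: row/col 4 already zero → sign 0
signature = (3, 1, 1)

Answer: (3, 1, 1)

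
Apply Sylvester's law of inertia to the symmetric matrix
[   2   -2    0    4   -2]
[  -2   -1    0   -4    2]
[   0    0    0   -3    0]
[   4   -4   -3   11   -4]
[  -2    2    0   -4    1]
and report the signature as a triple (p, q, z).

Answer: (2, 3, 0)

Derivation:
step 0: pivot 2 → sign +
step 1: pivot -3 → sign −
step 2: pivot 3 → sign +
step 3: pivot -3 → sign −
step 4: pivot -1 → sign −
signature = (2, 3, 0)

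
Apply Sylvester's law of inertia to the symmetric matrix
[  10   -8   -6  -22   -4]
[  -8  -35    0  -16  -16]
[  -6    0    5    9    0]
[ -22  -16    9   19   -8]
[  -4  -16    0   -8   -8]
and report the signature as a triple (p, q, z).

Answer: (2, 2, 1)

Derivation:
step 0: pivot 10 → sign +
step 1: pivot -207/5 → sign −
step 2: pivot 45/23 → sign +
step 3: pivot -98/45 → sign −
step 4: row/col 4 already zero → sign 0
signature = (2, 2, 1)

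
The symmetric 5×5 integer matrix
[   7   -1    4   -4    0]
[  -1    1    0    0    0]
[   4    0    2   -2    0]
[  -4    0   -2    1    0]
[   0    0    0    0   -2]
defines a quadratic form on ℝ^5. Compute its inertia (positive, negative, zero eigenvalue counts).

Answer: (2, 3, 0)

Derivation:
step 0: pivot 7 → sign +
step 1: pivot 6/7 → sign +
step 2: pivot -2/3 → sign −
step 3: pivot -1 → sign −
step 4: pivot -2 → sign −
signature = (2, 3, 0)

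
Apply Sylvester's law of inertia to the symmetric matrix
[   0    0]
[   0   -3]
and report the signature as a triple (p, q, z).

step 0: pivot -3 → sign −
step 1: row/col 1 already zero → sign 0
signature = (0, 1, 1)

Answer: (0, 1, 1)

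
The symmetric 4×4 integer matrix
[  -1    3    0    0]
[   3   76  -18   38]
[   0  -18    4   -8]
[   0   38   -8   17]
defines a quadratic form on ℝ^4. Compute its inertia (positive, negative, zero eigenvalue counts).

Answer: (2, 1, 1)

Derivation:
step 0: pivot -1 → sign −
step 1: pivot 85 → sign +
step 2: pivot 16/85 → sign +
step 3: row/col 3 already zero → sign 0
signature = (2, 1, 1)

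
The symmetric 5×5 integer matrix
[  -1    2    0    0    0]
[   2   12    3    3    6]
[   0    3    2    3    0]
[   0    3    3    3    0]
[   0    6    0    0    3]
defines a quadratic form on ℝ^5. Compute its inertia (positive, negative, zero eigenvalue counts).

Answer: (3, 2, 0)

Derivation:
step 0: pivot -1 → sign −
step 1: pivot 16 → sign +
step 2: pivot 23/16 → sign +
step 3: pivot -39/23 → sign −
step 4: pivot 3/13 → sign +
signature = (3, 2, 0)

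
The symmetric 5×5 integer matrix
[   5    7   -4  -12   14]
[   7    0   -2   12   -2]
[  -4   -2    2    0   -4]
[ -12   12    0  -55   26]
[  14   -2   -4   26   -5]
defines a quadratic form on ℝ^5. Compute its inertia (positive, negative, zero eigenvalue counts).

step 0: pivot 5 → sign +
step 1: pivot -49/5 → sign −
step 2: pivot 6/49 → sign +
step 3: pivot -7 → sign −
step 4: pivot -3/7 → sign −
signature = (2, 3, 0)

Answer: (2, 3, 0)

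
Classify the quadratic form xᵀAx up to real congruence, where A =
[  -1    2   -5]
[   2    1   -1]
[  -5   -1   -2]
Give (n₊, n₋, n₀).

step 0: pivot -1 → sign −
step 1: pivot 5 → sign +
step 2: pivot -6/5 → sign −
signature = (1, 2, 0)

Answer: (1, 2, 0)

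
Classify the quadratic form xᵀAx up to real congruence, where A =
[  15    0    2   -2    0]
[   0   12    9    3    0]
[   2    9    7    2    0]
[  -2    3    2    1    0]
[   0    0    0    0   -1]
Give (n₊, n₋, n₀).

step 0: pivot 15 → sign +
step 1: pivot 12 → sign +
step 2: pivot -1/60 → sign −
step 3: pivot -1 → sign −
step 4: row/col 4 already zero → sign 0
signature = (2, 2, 1)

Answer: (2, 2, 1)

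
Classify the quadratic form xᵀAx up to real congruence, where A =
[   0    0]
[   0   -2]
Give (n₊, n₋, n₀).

Answer: (0, 1, 1)

Derivation:
step 0: pivot -2 → sign −
step 1: row/col 1 already zero → sign 0
signature = (0, 1, 1)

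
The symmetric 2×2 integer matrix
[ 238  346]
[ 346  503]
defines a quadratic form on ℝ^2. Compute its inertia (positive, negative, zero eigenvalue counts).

Answer: (1, 1, 0)

Derivation:
step 0: pivot 238 → sign +
step 1: pivot -1/119 → sign −
signature = (1, 1, 0)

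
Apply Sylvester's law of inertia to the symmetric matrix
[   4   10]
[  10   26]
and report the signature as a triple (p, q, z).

Answer: (2, 0, 0)

Derivation:
step 0: pivot 4 → sign +
step 1: pivot 1 → sign +
signature = (2, 0, 0)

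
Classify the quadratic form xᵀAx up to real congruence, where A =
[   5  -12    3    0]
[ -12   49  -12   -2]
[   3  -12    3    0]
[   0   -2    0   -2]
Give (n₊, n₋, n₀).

step 0: pivot 5 → sign +
step 1: pivot 101/5 → sign +
step 2: pivot 6/101 → sign +
step 3: pivot -6 → sign −
signature = (3, 1, 0)

Answer: (3, 1, 0)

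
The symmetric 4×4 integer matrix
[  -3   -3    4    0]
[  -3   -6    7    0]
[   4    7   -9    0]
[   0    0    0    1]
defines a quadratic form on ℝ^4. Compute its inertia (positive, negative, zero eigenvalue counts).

step 0: pivot -3 → sign −
step 1: pivot -3 → sign −
step 2: pivot -2/3 → sign −
step 3: pivot 1 → sign +
signature = (1, 3, 0)

Answer: (1, 3, 0)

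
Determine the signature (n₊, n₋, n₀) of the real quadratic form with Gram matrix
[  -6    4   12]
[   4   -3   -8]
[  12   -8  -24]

Answer: (0, 2, 1)

Derivation:
step 0: pivot -6 → sign −
step 1: pivot -1/3 → sign −
step 2: row/col 2 already zero → sign 0
signature = (0, 2, 1)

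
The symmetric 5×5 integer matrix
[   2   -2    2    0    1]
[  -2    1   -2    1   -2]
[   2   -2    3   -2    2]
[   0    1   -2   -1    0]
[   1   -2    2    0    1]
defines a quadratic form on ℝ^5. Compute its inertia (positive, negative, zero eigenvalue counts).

step 0: pivot 2 → sign +
step 1: pivot -1 → sign −
step 2: pivot 1 → sign +
step 3: pivot -4 → sign −
step 4: pivot 3/4 → sign +
signature = (3, 2, 0)

Answer: (3, 2, 0)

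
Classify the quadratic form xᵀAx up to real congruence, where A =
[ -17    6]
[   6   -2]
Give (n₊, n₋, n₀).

step 0: pivot -17 → sign −
step 1: pivot 2/17 → sign +
signature = (1, 1, 0)

Answer: (1, 1, 0)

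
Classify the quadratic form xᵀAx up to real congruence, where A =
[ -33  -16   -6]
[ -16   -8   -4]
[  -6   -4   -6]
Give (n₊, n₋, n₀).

Answer: (0, 2, 1)

Derivation:
step 0: pivot -33 → sign −
step 1: pivot -8/33 → sign −
step 2: row/col 2 already zero → sign 0
signature = (0, 2, 1)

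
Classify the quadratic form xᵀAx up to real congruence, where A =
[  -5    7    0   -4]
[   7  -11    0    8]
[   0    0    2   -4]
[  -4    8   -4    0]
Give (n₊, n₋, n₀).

step 0: pivot -5 → sign −
step 1: pivot -6/5 → sign −
step 2: pivot 2 → sign +
step 3: row/col 3 already zero → sign 0
signature = (1, 2, 1)

Answer: (1, 2, 1)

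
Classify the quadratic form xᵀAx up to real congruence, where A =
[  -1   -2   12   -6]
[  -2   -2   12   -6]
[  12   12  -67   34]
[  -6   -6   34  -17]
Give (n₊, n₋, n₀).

Answer: (3, 1, 0)

Derivation:
step 0: pivot -1 → sign −
step 1: pivot 2 → sign +
step 2: pivot 5 → sign +
step 3: pivot 1/5 → sign +
signature = (3, 1, 0)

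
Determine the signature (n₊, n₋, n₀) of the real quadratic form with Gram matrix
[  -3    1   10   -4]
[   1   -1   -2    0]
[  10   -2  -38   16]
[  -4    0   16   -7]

Answer: (1, 3, 0)

Derivation:
step 0: pivot -3 → sign −
step 1: pivot -2/3 → sign −
step 2: pivot -2 → sign −
step 3: pivot 1 → sign +
signature = (1, 3, 0)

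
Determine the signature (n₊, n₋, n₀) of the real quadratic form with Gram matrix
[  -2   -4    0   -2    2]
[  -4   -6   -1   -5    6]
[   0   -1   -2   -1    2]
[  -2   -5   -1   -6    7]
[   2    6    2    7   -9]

step 0: pivot -2 → sign −
step 1: pivot 2 → sign +
step 2: pivot -5/2 → sign −
step 3: pivot -18/5 → sign −
step 4: pivot -1/2 → sign −
signature = (1, 4, 0)

Answer: (1, 4, 0)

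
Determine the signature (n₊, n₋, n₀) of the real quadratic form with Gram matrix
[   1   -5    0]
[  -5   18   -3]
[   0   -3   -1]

step 0: pivot 1 → sign +
step 1: pivot -7 → sign −
step 2: pivot 2/7 → sign +
signature = (2, 1, 0)

Answer: (2, 1, 0)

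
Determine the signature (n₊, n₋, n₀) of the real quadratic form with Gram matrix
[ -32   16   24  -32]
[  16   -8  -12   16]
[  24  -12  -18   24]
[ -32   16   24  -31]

step 0: pivot -32 → sign −
step 1: pivot 1 → sign +
step 2: row/col 2 already zero → sign 0
step 3: row/col 3 already zero → sign 0
signature = (1, 1, 2)

Answer: (1, 1, 2)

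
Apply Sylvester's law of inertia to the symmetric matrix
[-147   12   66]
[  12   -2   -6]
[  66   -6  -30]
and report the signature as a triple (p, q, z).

step 0: pivot -147 → sign −
step 1: pivot -50/49 → sign −
step 2: row/col 2 already zero → sign 0
signature = (0, 2, 1)

Answer: (0, 2, 1)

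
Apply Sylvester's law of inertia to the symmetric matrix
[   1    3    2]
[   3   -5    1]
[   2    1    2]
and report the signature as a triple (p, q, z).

step 0: pivot 1 → sign +
step 1: pivot -14 → sign −
step 2: pivot -3/14 → sign −
signature = (1, 2, 0)

Answer: (1, 2, 0)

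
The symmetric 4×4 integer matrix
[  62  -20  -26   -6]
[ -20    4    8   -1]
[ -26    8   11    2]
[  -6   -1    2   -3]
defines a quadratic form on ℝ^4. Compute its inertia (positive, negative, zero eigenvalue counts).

Answer: (2, 2, 0)

Derivation:
step 0: pivot 62 → sign +
step 1: pivot -76/31 → sign −
step 2: pivot 3/19 → sign +
step 3: pivot -1/12 → sign −
signature = (2, 2, 0)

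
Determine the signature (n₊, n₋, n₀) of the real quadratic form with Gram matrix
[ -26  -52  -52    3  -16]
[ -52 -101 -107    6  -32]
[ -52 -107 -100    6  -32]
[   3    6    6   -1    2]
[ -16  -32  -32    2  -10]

step 0: pivot -26 → sign −
step 1: pivot 3 → sign +
step 2: pivot 1 → sign +
step 3: pivot -17/26 → sign −
step 4: pivot -2/17 → sign −
signature = (2, 3, 0)

Answer: (2, 3, 0)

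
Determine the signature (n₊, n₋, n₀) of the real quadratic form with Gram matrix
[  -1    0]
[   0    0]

step 0: pivot -1 → sign −
step 1: row/col 1 already zero → sign 0
signature = (0, 1, 1)

Answer: (0, 1, 1)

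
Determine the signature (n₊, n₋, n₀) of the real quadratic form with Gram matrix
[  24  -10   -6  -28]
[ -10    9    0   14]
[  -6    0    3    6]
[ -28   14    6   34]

Answer: (3, 0, 1)

Derivation:
step 0: pivot 24 → sign +
step 1: pivot 29/6 → sign +
step 2: pivot 6/29 → sign +
step 3: row/col 3 already zero → sign 0
signature = (3, 0, 1)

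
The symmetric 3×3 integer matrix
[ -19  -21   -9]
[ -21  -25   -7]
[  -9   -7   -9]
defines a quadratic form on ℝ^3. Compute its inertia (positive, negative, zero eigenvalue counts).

step 0: pivot -19 → sign −
step 1: pivot -34/19 → sign −
step 2: pivot 2/17 → sign +
signature = (1, 2, 0)

Answer: (1, 2, 0)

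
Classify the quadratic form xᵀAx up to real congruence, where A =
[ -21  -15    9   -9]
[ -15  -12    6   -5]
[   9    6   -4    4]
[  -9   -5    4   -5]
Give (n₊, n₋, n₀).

step 0: pivot -21 → sign −
step 1: pivot -9/7 → sign −
step 2: pivot 4/9 → sign +
step 3: pivot -1/4 → sign −
signature = (1, 3, 0)

Answer: (1, 3, 0)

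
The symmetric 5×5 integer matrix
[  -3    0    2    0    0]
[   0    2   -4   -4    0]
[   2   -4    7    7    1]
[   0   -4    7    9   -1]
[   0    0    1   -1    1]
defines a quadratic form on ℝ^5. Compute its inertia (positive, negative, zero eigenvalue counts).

Answer: (2, 2, 1)

Derivation:
step 0: pivot -3 → sign −
step 1: pivot 2 → sign +
step 2: pivot 1/3 → sign +
step 3: pivot -2 → sign −
step 4: row/col 4 already zero → sign 0
signature = (2, 2, 1)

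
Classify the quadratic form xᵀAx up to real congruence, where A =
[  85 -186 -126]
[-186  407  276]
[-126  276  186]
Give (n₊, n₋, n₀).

Answer: (2, 1, 0)

Derivation:
step 0: pivot 85 → sign +
step 1: pivot -1/85 → sign −
step 2: pivot 6 → sign +
signature = (2, 1, 0)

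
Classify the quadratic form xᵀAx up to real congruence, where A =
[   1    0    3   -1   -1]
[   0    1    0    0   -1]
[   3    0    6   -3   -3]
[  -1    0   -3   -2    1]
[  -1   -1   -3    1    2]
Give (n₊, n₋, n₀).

Answer: (2, 2, 1)

Derivation:
step 0: pivot 1 → sign +
step 1: pivot 1 → sign +
step 2: pivot -3 → sign −
step 3: pivot -3 → sign −
step 4: row/col 4 already zero → sign 0
signature = (2, 2, 1)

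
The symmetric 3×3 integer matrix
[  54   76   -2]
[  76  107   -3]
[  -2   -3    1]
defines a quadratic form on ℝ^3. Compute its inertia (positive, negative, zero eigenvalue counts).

Answer: (2, 0, 1)

Derivation:
step 0: pivot 54 → sign +
step 1: pivot 1/27 → sign +
step 2: row/col 2 already zero → sign 0
signature = (2, 0, 1)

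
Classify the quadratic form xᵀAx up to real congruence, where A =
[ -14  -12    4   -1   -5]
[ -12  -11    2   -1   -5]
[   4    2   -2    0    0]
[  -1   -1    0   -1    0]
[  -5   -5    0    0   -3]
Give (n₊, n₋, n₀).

step 0: pivot -14 → sign −
step 1: pivot -5/7 → sign −
step 2: pivot 2 → sign +
step 3: pivot -9/10 → sign −
step 4: pivot -2/9 → sign −
signature = (1, 4, 0)

Answer: (1, 4, 0)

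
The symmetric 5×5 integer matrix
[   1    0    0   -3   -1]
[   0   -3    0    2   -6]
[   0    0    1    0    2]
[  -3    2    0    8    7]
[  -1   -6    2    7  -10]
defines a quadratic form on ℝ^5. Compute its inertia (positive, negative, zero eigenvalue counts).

Answer: (3, 2, 0)

Derivation:
step 0: pivot 1 → sign +
step 1: pivot -3 → sign −
step 2: pivot 1 → sign +
step 3: pivot 1/3 → sign +
step 4: pivot -3 → sign −
signature = (3, 2, 0)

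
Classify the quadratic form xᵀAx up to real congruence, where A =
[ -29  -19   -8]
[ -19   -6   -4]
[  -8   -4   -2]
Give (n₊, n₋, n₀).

step 0: pivot -29 → sign −
step 1: pivot 187/29 → sign +
step 2: pivot -6/187 → sign −
signature = (1, 2, 0)

Answer: (1, 2, 0)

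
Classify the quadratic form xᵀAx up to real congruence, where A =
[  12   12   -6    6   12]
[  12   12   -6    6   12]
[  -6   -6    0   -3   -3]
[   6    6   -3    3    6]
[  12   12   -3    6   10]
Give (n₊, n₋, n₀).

Answer: (2, 1, 2)

Derivation:
step 0: pivot 12 → sign +
step 1: pivot -3 → sign −
step 2: pivot 1 → sign +
step 3: row/col 3 already zero → sign 0
step 4: row/col 4 already zero → sign 0
signature = (2, 1, 2)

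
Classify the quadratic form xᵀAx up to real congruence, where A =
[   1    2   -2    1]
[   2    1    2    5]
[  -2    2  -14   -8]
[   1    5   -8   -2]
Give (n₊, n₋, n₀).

step 0: pivot 1 → sign +
step 1: pivot -3 → sign −
step 2: pivot -6 → sign −
step 3: row/col 3 already zero → sign 0
signature = (1, 2, 1)

Answer: (1, 2, 1)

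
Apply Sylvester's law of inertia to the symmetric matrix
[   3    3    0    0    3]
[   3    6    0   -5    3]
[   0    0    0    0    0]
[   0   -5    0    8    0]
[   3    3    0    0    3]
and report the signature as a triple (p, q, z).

step 0: pivot 3 → sign +
step 1: pivot 3 → sign +
step 2: pivot -1/3 → sign −
step 3: row/col 3 already zero → sign 0
step 4: row/col 4 already zero → sign 0
signature = (2, 1, 2)

Answer: (2, 1, 2)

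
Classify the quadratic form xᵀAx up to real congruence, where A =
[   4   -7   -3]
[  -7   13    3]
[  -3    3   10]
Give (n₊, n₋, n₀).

step 0: pivot 4 → sign +
step 1: pivot 3/4 → sign +
step 2: pivot 1 → sign +
signature = (3, 0, 0)

Answer: (3, 0, 0)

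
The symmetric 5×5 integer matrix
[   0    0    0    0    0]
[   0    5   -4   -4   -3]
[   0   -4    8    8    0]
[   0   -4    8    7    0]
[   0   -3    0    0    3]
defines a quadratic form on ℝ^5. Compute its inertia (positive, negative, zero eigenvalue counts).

Answer: (2, 1, 2)

Derivation:
step 0: pivot 5 → sign +
step 1: pivot 24/5 → sign +
step 2: pivot -1 → sign −
step 3: row/col 3 already zero → sign 0
step 4: row/col 4 already zero → sign 0
signature = (2, 1, 2)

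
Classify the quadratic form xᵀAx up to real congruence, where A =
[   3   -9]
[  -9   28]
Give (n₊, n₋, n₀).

step 0: pivot 3 → sign +
step 1: pivot 1 → sign +
signature = (2, 0, 0)

Answer: (2, 0, 0)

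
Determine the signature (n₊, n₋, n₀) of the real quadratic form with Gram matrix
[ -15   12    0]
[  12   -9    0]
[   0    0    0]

Answer: (1, 1, 1)

Derivation:
step 0: pivot -15 → sign −
step 1: pivot 3/5 → sign +
step 2: row/col 2 already zero → sign 0
signature = (1, 1, 1)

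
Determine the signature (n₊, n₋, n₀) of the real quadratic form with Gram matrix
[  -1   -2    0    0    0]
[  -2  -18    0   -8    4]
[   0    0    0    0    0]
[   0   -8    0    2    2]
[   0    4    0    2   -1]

Answer: (2, 2, 1)

Derivation:
step 0: pivot -1 → sign −
step 1: pivot -14 → sign −
step 2: pivot 46/7 → sign +
step 3: pivot 3/23 → sign +
step 4: row/col 4 already zero → sign 0
signature = (2, 2, 1)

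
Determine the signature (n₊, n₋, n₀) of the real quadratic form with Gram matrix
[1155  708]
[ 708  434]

Answer: (2, 0, 0)

Derivation:
step 0: pivot 1155 → sign +
step 1: pivot 2/385 → sign +
signature = (2, 0, 0)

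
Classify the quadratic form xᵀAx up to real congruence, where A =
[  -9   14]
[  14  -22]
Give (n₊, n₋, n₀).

step 0: pivot -9 → sign −
step 1: pivot -2/9 → sign −
signature = (0, 2, 0)

Answer: (0, 2, 0)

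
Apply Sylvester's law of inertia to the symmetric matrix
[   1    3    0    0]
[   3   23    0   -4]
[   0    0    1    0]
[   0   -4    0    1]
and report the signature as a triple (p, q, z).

step 0: pivot 1 → sign +
step 1: pivot 14 → sign +
step 2: pivot 1 → sign +
step 3: pivot -1/7 → sign −
signature = (3, 1, 0)

Answer: (3, 1, 0)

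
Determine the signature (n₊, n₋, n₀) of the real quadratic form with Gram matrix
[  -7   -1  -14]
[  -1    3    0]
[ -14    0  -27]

Answer: (1, 2, 0)

Derivation:
step 0: pivot -7 → sign −
step 1: pivot 22/7 → sign +
step 2: pivot -3/11 → sign −
signature = (1, 2, 0)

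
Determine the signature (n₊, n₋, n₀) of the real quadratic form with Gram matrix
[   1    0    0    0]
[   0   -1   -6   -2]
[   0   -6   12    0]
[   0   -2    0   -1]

Answer: (2, 1, 1)

Derivation:
step 0: pivot 1 → sign +
step 1: pivot -1 → sign −
step 2: pivot 48 → sign +
step 3: row/col 3 already zero → sign 0
signature = (2, 1, 1)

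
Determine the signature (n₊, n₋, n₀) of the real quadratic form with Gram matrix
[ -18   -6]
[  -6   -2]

step 0: pivot -18 → sign −
step 1: row/col 1 already zero → sign 0
signature = (0, 1, 1)

Answer: (0, 1, 1)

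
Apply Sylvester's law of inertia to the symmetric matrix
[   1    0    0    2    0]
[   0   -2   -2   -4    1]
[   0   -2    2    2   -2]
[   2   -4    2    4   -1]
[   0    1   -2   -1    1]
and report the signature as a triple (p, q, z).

step 0: pivot 1 → sign +
step 1: pivot -2 → sign −
step 2: pivot 4 → sign +
step 3: pivot -1 → sign −
step 4: pivot 3/2 → sign +
signature = (3, 2, 0)

Answer: (3, 2, 0)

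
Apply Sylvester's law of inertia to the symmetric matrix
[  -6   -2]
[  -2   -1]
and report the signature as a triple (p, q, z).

Answer: (0, 2, 0)

Derivation:
step 0: pivot -6 → sign −
step 1: pivot -1/3 → sign −
signature = (0, 2, 0)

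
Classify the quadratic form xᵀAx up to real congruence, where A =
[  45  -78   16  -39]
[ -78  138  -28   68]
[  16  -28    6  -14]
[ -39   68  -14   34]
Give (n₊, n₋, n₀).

Answer: (4, 0, 0)

Derivation:
step 0: pivot 45 → sign +
step 1: pivot 14/5 → sign +
step 2: pivot 2/7 → sign +
step 3: pivot 1/9 → sign +
signature = (4, 0, 0)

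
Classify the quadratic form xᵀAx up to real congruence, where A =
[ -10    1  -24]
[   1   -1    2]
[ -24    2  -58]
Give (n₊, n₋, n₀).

Answer: (0, 3, 0)

Derivation:
step 0: pivot -10 → sign −
step 1: pivot -9/10 → sign −
step 2: pivot -2/9 → sign −
signature = (0, 3, 0)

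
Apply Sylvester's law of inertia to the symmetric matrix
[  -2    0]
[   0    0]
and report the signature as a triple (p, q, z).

step 0: pivot -2 → sign −
step 1: row/col 1 already zero → sign 0
signature = (0, 1, 1)

Answer: (0, 1, 1)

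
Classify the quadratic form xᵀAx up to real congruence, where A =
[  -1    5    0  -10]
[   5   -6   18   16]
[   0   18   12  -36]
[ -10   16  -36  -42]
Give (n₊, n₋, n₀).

Answer: (1, 2, 1)

Derivation:
step 0: pivot -1 → sign −
step 1: pivot 19 → sign +
step 2: pivot -96/19 → sign −
step 3: row/col 3 already zero → sign 0
signature = (1, 2, 1)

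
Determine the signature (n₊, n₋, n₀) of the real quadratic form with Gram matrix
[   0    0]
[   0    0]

step 0: row/col 0 already zero → sign 0
step 1: row/col 1 already zero → sign 0
signature = (0, 0, 2)

Answer: (0, 0, 2)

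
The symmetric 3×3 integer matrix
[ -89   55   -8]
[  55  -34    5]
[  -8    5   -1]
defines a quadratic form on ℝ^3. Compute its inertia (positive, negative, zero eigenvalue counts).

step 0: pivot -89 → sign −
step 1: pivot -1/89 → sign −
step 2: row/col 2 already zero → sign 0
signature = (0, 2, 1)

Answer: (0, 2, 1)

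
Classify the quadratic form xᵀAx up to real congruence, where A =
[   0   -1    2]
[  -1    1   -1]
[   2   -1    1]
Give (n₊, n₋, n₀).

Answer: (2, 1, 0)

Derivation:
step 0: pivot 1 → sign +
step 1: pivot -1 → sign −
step 2: pivot 1 → sign +
signature = (2, 1, 0)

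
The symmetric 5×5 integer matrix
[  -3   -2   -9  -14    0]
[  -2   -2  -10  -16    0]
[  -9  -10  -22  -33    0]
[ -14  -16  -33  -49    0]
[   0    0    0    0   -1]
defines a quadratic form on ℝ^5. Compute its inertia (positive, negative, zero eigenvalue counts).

Answer: (2, 3, 0)

Derivation:
step 0: pivot -3 → sign −
step 1: pivot -2/3 → sign −
step 2: pivot 29 → sign +
step 3: pivot 6/29 → sign +
step 4: pivot -1 → sign −
signature = (2, 3, 0)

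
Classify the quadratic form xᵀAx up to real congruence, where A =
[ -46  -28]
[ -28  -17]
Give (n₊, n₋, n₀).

step 0: pivot -46 → sign −
step 1: pivot 1/23 → sign +
signature = (1, 1, 0)

Answer: (1, 1, 0)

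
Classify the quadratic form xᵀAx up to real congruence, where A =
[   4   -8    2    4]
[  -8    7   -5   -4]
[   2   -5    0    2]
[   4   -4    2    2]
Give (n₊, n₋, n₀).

step 0: pivot 4 → sign +
step 1: pivot -9 → sign −
step 2: pivot -8/9 → sign −
step 3: row/col 3 already zero → sign 0
signature = (1, 2, 1)

Answer: (1, 2, 1)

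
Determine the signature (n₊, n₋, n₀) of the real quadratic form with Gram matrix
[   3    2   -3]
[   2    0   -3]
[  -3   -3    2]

Answer: (1, 2, 0)

Derivation:
step 0: pivot 3 → sign +
step 1: pivot -4/3 → sign −
step 2: pivot -1/4 → sign −
signature = (1, 2, 0)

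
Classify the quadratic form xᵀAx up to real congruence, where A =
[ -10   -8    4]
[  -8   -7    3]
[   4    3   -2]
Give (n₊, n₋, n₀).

step 0: pivot -10 → sign −
step 1: pivot -3/5 → sign −
step 2: pivot -1/3 → sign −
signature = (0, 3, 0)

Answer: (0, 3, 0)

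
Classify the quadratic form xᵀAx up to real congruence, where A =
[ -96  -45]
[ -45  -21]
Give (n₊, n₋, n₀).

step 0: pivot -96 → sign −
step 1: pivot 3/32 → sign +
signature = (1, 1, 0)

Answer: (1, 1, 0)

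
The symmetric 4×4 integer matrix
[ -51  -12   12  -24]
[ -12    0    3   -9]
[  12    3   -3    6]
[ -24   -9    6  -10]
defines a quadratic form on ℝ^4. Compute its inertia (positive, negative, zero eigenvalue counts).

step 0: pivot -51 → sign −
step 1: pivot 48/17 → sign +
step 2: pivot -3/16 → sign −
step 3: pivot -1 → sign −
signature = (1, 3, 0)

Answer: (1, 3, 0)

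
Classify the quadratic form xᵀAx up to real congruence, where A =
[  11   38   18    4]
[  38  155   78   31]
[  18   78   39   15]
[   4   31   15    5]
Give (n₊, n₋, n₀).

step 0: pivot 11 → sign +
step 1: pivot 261/11 → sign +
step 2: pivot -1 → sign −
step 3: pivot 3/29 → sign +
signature = (3, 1, 0)

Answer: (3, 1, 0)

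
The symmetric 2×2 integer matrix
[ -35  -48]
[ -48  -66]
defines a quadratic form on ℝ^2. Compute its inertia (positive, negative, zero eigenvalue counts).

step 0: pivot -35 → sign −
step 1: pivot -6/35 → sign −
signature = (0, 2, 0)

Answer: (0, 2, 0)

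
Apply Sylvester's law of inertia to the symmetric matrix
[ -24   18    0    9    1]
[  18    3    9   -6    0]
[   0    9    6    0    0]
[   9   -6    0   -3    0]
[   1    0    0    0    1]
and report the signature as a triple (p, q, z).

Answer: (4, 1, 0)

Derivation:
step 0: pivot -24 → sign −
step 1: pivot 33/2 → sign +
step 2: pivot 12/11 → sign +
step 3: pivot 3/16 → sign +
step 4: pivot 2/3 → sign +
signature = (4, 1, 0)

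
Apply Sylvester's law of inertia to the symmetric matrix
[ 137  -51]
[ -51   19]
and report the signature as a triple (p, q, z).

Answer: (2, 0, 0)

Derivation:
step 0: pivot 137 → sign +
step 1: pivot 2/137 → sign +
signature = (2, 0, 0)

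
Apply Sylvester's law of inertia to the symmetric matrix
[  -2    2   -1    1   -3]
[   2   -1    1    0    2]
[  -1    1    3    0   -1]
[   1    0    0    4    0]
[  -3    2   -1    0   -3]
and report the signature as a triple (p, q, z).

step 0: pivot -2 → sign −
step 1: pivot 1 → sign +
step 2: pivot 7/2 → sign +
step 3: pivot 24/7 → sign +
step 4: pivot 3/8 → sign +
signature = (4, 1, 0)

Answer: (4, 1, 0)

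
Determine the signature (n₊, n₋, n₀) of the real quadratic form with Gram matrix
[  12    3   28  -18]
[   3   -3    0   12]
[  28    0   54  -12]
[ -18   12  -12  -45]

step 0: pivot 12 → sign +
step 1: pivot -15/4 → sign −
step 2: pivot 26/15 → sign +
step 3: pivot 3/13 → sign +
signature = (3, 1, 0)

Answer: (3, 1, 0)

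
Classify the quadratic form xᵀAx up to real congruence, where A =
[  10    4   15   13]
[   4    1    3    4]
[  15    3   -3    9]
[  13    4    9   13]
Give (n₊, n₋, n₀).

step 0: pivot 10 → sign +
step 1: pivot -3/5 → sign −
step 2: pivot -21/2 → sign −
step 3: pivot 3/7 → sign +
signature = (2, 2, 0)

Answer: (2, 2, 0)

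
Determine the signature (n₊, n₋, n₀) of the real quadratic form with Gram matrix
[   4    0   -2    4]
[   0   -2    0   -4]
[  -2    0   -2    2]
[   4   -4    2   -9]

step 0: pivot 4 → sign +
step 1: pivot -2 → sign −
step 2: pivot -3 → sign −
step 3: pivot 1/3 → sign +
signature = (2, 2, 0)

Answer: (2, 2, 0)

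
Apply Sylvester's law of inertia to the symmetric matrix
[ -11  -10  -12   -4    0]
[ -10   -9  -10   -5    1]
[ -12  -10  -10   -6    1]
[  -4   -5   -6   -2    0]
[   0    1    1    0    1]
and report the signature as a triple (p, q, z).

step 0: pivot -11 → sign −
step 1: pivot 1/11 → sign +
step 2: pivot -6 → sign −
step 3: pivot 3 → sign +
step 4: pivot 1/2 → sign +
signature = (3, 2, 0)

Answer: (3, 2, 0)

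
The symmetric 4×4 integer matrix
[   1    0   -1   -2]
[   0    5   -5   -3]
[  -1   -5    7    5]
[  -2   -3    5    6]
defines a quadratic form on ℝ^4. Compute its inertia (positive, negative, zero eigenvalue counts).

Answer: (4, 0, 0)

Derivation:
step 0: pivot 1 → sign +
step 1: pivot 5 → sign +
step 2: pivot 1 → sign +
step 3: pivot 1/5 → sign +
signature = (4, 0, 0)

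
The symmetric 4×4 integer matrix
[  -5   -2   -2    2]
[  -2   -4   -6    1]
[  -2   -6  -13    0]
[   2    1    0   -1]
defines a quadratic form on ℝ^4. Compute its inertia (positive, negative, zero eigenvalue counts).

step 0: pivot -5 → sign −
step 1: pivot -16/5 → sign −
step 2: pivot -15/4 → sign −
step 3: pivot 3/20 → sign +
signature = (1, 3, 0)

Answer: (1, 3, 0)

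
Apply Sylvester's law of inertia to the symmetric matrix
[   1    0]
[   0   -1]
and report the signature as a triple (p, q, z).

step 0: pivot 1 → sign +
step 1: pivot -1 → sign −
signature = (1, 1, 0)

Answer: (1, 1, 0)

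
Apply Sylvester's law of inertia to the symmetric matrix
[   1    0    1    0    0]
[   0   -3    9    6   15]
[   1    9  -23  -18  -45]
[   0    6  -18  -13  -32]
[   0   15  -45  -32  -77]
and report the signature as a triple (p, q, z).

step 0: pivot 1 → sign +
step 1: pivot -3 → sign −
step 2: pivot 3 → sign +
step 3: pivot -1 → sign −
step 4: pivot 2 → sign +
signature = (3, 2, 0)

Answer: (3, 2, 0)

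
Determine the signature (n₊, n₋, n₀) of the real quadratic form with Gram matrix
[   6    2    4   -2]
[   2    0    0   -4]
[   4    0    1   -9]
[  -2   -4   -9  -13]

step 0: pivot 6 → sign +
step 1: pivot -2/3 → sign −
step 2: pivot 1 → sign +
step 3: pivot 2 → sign +
signature = (3, 1, 0)

Answer: (3, 1, 0)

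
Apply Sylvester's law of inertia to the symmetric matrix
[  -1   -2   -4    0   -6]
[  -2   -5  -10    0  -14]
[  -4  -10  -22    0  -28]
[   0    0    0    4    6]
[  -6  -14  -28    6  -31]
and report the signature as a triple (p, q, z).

Answer: (1, 3, 1)

Derivation:
step 0: pivot -1 → sign −
step 1: pivot -1 → sign −
step 2: pivot -2 → sign −
step 3: pivot 4 → sign +
step 4: row/col 4 already zero → sign 0
signature = (1, 3, 1)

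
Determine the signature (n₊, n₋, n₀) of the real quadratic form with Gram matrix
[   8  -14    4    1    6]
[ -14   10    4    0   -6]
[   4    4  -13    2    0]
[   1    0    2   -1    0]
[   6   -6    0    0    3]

Answer: (2, 3, 0)

Derivation:
step 0: pivot 8 → sign +
step 1: pivot -29/2 → sign −
step 2: pivot -193/29 → sign −
step 3: pivot 111/386 → sign +
step 4: pivot -3/37 → sign −
signature = (2, 3, 0)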